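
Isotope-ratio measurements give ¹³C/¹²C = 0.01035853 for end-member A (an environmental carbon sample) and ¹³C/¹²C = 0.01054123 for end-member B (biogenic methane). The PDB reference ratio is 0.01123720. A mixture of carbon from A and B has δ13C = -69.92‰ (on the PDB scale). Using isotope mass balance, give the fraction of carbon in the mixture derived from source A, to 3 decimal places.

δ_A = (0.01035853/0.01123720 − 1)×1000 = (0.921807 − 1)×1000 = -78.193‰
δ_B = (0.01054123/0.01123720 − 1)×1000 = (0.938066 − 1)×1000 = -61.934‰
f_A = (δ_mix − δ_B)/(δ_A − δ_B) = (-69.92 − (-61.934))/(-78.193 − (-61.934))
f_A = -7.986 / -16.258 = 0.4912

0.491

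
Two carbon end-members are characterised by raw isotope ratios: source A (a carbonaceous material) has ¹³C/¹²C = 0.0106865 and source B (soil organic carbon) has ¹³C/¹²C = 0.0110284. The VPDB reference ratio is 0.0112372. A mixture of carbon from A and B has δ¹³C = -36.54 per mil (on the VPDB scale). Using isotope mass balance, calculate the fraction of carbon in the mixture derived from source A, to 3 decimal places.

δ_A = (0.0106865/0.0112372 − 1)×1000 = (0.950993 − 1)×1000 = -49.007 per mil
δ_B = (0.0110284/0.0112372 − 1)×1000 = (0.981419 − 1)×1000 = -18.581 per mil
f_A = (δ_mix − δ_B)/(δ_A − δ_B) = (-36.54 − (-18.581))/(-49.007 − (-18.581))
f_A = -17.959 / -30.426 = 0.5903

0.590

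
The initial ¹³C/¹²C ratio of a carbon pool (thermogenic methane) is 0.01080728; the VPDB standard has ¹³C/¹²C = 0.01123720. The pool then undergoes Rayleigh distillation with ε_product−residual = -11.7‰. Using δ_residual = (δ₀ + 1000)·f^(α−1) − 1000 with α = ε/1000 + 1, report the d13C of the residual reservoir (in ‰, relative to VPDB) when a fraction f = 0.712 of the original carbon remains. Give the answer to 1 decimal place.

-34.4‰

δ₀ = (0.01080728/0.01123720 − 1)×1000 = (0.961741 − 1)×1000 = -38.259‰
α − 1 = ε/1000 = -0.0117
f^(α−1) = 0.712^(-0.0117) = 1.003982
δ_res = (-38.259 + 1000) × 1.003982 − 1000 = 965.571 − 1000 = -34.43‰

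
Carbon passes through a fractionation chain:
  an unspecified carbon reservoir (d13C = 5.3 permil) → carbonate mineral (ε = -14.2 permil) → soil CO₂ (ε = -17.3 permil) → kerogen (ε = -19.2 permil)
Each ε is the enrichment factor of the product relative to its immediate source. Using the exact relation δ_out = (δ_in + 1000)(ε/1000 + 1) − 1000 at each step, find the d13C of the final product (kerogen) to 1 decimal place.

-44.8 permil

step 1: δ = (5.30 + 1000)·(-14.2/1000 + 1) − 1000 = -8.98 permil
step 2: δ = (-8.98 + 1000)·(-17.3/1000 + 1) − 1000 = -26.12 permil
step 3: δ = (-26.12 + 1000)·(-19.2/1000 + 1) − 1000 = -44.82 permil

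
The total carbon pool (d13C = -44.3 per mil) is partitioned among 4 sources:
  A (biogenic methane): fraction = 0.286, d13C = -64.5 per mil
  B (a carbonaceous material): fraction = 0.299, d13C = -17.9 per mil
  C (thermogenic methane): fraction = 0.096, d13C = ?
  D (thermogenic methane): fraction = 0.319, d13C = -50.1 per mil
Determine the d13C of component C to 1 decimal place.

Isotope mass balance: δ_bulk = Σ fᵢ·δᵢ.
-44.3 = 0.286×(-64.5) + 0.299×(-17.9) + 0.096×δ_C + 0.319×(-50.1)
0.096·δ_C = -44.3 − (-39.781) = -4.519
δ_C = -4.519 / 0.096 = -47.07 per mil

-47.1 per mil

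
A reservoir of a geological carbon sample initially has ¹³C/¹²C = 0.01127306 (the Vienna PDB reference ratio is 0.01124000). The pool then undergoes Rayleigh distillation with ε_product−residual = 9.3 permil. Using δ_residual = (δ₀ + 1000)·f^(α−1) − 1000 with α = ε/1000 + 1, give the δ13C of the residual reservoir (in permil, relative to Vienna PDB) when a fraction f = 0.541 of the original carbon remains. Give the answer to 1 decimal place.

-2.8 permil

δ₀ = (0.01127306/0.01124000 − 1)×1000 = (1.002941 − 1)×1000 = 2.941 permil
α − 1 = ε/1000 = 0.0093
f^(α−1) = 0.541^(0.0093) = 0.994303
δ_res = (2.941 + 1000) × 0.994303 − 1000 = 997.227 − 1000 = -2.77 permil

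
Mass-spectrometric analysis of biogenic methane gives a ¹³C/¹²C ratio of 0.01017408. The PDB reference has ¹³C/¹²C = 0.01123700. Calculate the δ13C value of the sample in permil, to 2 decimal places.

δ13C = (R_sample / R_standard − 1) × 1000
R_sample / R_standard = 0.01017408 / 0.01123700 = 0.905409
δ13C = (0.905409 − 1) × 1000 = -94.591 permil

-94.59 permil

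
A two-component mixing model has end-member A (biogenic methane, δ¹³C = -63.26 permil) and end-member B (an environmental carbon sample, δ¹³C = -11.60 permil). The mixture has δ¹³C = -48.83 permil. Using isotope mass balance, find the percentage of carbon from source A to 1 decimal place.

δ_mix = f_A·δ_A + (1 − f_A)·δ_B  ⇒  f_A = (δ_mix − δ_B)/(δ_A − δ_B)
f_A = (-48.83 − (-11.60)) / (-63.26 − (-11.60))
f_A = -37.23 / -51.66 = 0.7207

72.1%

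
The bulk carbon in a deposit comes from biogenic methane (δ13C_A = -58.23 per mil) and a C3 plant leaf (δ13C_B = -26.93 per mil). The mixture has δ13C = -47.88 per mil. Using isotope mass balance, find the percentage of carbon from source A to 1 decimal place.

δ_mix = f_A·δ_A + (1 − f_A)·δ_B  ⇒  f_A = (δ_mix − δ_B)/(δ_A − δ_B)
f_A = (-47.88 − (-26.93)) / (-58.23 − (-26.93))
f_A = -20.95 / -31.30 = 0.6693

66.9%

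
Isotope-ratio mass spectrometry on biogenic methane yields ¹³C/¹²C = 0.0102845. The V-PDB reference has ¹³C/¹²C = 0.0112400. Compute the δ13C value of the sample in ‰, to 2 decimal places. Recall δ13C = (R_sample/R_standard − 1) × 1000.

-85.01‰

δ13C = (R_sample / R_standard − 1) × 1000
R_sample / R_standard = 0.0102845 / 0.0112400 = 0.914991
δ13C = (0.914991 − 1) × 1000 = -85.009‰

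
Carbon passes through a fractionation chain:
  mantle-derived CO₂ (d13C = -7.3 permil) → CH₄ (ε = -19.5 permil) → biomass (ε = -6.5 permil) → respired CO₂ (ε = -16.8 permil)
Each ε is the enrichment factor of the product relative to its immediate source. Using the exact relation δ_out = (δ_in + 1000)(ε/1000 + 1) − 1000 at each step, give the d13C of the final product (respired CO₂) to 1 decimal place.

-49.2 permil

step 1: δ = (-7.30 + 1000)·(-19.5/1000 + 1) − 1000 = -26.66 permil
step 2: δ = (-26.66 + 1000)·(-6.5/1000 + 1) − 1000 = -32.98 permil
step 3: δ = (-32.98 + 1000)·(-16.8/1000 + 1) − 1000 = -49.23 permil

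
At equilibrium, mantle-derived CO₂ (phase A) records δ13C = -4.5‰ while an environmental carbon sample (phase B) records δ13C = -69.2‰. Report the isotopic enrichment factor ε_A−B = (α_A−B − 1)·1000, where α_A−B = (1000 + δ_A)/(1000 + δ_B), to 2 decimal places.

69.51‰

α_A−B = (1000 + -4.5) / (1000 + -69.2) = 995.5 / 930.8 = 1.069510
ε_A−B = (1.069510 − 1) × 1000 = 69.510‰
(The approximation ε ≈ δ_A − δ_B would give 64.7‰.)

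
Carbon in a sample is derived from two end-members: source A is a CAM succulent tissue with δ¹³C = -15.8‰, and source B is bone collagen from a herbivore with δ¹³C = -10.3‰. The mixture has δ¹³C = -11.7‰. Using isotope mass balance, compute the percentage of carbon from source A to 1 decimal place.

δ_mix = f_A·δ_A + (1 − f_A)·δ_B  ⇒  f_A = (δ_mix − δ_B)/(δ_A − δ_B)
f_A = (-11.7 − (-10.3)) / (-15.8 − (-10.3))
f_A = -1.4 / -5.5 = 0.2545

25.5%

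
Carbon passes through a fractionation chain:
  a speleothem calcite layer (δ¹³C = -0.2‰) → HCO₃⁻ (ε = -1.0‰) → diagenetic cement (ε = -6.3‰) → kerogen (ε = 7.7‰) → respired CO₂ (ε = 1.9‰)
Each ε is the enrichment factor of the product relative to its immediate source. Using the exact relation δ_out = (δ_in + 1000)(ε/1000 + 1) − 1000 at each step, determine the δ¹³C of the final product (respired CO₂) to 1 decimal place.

step 1: δ = (-0.20 + 1000)·(-1.0/1000 + 1) − 1000 = -1.20‰
step 2: δ = (-1.20 + 1000)·(-6.3/1000 + 1) − 1000 = -7.49‰
step 3: δ = (-7.49 + 1000)·(7.7/1000 + 1) − 1000 = 0.15‰
step 4: δ = (0.15 + 1000)·(1.9/1000 + 1) − 1000 = 2.05‰

2.1‰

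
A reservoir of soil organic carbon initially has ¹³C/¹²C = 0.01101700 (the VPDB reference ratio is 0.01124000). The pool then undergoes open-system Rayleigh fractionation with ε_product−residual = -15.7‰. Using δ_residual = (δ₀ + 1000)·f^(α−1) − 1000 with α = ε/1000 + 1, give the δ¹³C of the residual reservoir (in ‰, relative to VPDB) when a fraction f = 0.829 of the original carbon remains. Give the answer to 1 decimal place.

-16.9‰

δ₀ = (0.01101700/0.01124000 − 1)×1000 = (0.980160 − 1)×1000 = -19.840‰
α − 1 = ε/1000 = -0.0157
f^(α−1) = 0.829^(-0.0157) = 1.002949
δ_res = (-19.840 + 1000) × 1.002949 − 1000 = 983.050 − 1000 = -16.95‰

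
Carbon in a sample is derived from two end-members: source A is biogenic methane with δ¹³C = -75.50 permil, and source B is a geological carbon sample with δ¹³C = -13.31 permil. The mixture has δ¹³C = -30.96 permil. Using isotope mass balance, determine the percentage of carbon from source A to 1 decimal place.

28.4%

δ_mix = f_A·δ_A + (1 − f_A)·δ_B  ⇒  f_A = (δ_mix − δ_B)/(δ_A − δ_B)
f_A = (-30.96 − (-13.31)) / (-75.50 − (-13.31))
f_A = -17.65 / -62.19 = 0.2838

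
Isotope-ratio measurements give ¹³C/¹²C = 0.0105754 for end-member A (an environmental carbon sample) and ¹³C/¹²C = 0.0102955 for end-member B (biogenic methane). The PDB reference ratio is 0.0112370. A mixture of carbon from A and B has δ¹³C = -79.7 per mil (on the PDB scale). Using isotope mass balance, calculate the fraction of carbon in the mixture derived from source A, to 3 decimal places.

0.164

δ_A = (0.0105754/0.0112370 − 1)×1000 = (0.941123 − 1)×1000 = -58.877 per mil
δ_B = (0.0102955/0.0112370 − 1)×1000 = (0.916214 − 1)×1000 = -83.786 per mil
f_A = (δ_mix − δ_B)/(δ_A − δ_B) = (-79.7 − (-83.786))/(-58.877 − (-83.786))
f_A = 4.086 / 24.909 = 0.1640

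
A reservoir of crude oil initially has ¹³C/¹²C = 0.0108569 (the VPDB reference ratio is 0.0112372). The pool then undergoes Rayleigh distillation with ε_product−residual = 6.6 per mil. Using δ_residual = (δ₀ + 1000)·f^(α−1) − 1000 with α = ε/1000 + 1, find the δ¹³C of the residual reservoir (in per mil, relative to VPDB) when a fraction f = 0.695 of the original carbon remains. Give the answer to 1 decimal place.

δ₀ = (0.0108569/0.0112372 − 1)×1000 = (0.966157 − 1)×1000 = -33.843 per mil
α − 1 = ε/1000 = 0.0066
f^(α−1) = 0.695^(0.0066) = 0.997602
δ_res = (-33.843 + 1000) × 0.997602 − 1000 = 963.840 − 1000 = -36.16 per mil

-36.2 per mil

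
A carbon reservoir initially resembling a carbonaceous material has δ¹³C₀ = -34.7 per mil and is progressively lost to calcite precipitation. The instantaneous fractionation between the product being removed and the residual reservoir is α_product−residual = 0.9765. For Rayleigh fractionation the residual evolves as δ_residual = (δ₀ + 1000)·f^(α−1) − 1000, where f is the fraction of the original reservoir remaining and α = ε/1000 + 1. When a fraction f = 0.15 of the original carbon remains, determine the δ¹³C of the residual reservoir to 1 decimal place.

9.3 per mil

Rayleigh residual: δ_res = (δ₀ + 1000)·f^(α−1) − 1000
α − 1 = -0.02350
f^(α−1) = 0.15^(-0.02350) = 1.045591
δ_res = (-34.7 + 1000) × 1.045591 − 1000 = 1009.309 − 1000 = 9.31 per mil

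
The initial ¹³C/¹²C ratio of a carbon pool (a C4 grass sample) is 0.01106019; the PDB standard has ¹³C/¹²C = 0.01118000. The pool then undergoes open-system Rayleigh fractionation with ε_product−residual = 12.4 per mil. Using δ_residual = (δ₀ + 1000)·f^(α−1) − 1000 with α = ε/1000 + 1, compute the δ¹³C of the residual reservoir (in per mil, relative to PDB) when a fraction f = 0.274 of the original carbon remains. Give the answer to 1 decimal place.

-26.5 per mil

δ₀ = (0.01106019/0.01118000 − 1)×1000 = (0.989284 − 1)×1000 = -10.716 per mil
α − 1 = ε/1000 = 0.0124
f^(α−1) = 0.274^(0.0124) = 0.984075
δ_res = (-10.716 + 1000) × 0.984075 − 1000 = 973.529 − 1000 = -26.47 per mil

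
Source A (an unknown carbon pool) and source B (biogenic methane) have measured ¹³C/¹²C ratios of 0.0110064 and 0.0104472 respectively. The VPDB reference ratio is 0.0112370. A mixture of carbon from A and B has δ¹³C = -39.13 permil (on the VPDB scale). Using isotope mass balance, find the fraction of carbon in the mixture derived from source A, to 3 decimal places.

δ_A = (0.0110064/0.0112370 − 1)×1000 = (0.979479 − 1)×1000 = -20.521 permil
δ_B = (0.0104472/0.0112370 − 1)×1000 = (0.929714 − 1)×1000 = -70.286 permil
f_A = (δ_mix − δ_B)/(δ_A − δ_B) = (-39.13 − (-70.286))/(-20.521 − (-70.286))
f_A = 31.156 / 49.764 = 0.6261

0.626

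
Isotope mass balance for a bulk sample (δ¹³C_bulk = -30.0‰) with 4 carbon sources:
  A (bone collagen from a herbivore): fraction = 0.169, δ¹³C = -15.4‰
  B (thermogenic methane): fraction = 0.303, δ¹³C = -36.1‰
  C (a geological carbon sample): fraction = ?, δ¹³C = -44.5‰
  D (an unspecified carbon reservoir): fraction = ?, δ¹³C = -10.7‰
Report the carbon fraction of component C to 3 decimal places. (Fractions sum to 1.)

Let f_C and f_D be the unknown fractions; fractions sum to 1 so f_C + f_D = 0.528.
Mass balance: Σ fᵢ·δᵢ = δ_bulk ⇒ f_C·(-44.5) + f_D·(-10.7) = -30.0 − (-13.541) = -16.459
Substitute f_D = 0.528 − f_C:
f_C·(-44.5 − -10.7) = -16.459 − 0.528×(-10.7) = -10.809
f_C = -10.809 / -33.8 = 0.3198

0.320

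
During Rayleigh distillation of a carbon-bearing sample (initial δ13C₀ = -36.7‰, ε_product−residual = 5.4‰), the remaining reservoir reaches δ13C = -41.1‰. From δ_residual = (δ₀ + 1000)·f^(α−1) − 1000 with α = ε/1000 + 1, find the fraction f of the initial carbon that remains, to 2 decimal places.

α − 1 = ε/1000 = 0.0054
(δ_res + 1000)/(δ₀ + 1000) = (-41.1 + 1000)/(-36.7 + 1000) = 958.9/963.3 = 0.995432
f = 0.995432^(1/0.0054) = exp(ln(0.995432)/0.0054) = exp(-0.00458/0.0054)
f = exp(-0.8478) = 0.4284

0.43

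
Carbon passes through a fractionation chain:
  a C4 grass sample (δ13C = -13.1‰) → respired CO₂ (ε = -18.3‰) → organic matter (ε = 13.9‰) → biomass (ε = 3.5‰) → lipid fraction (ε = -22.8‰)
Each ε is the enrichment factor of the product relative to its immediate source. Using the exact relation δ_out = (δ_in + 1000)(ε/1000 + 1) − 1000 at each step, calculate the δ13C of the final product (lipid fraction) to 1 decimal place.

step 1: δ = (-13.10 + 1000)·(-18.3/1000 + 1) − 1000 = -31.16‰
step 2: δ = (-31.16 + 1000)·(13.9/1000 + 1) − 1000 = -17.69‰
step 3: δ = (-17.69 + 1000)·(3.5/1000 + 1) − 1000 = -14.26‰
step 4: δ = (-14.26 + 1000)·(-22.8/1000 + 1) − 1000 = -36.73‰

-36.7‰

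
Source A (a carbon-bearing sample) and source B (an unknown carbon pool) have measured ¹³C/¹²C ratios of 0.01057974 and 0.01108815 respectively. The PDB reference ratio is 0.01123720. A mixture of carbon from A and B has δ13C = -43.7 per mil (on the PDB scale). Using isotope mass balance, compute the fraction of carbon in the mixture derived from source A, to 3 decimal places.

0.673

δ_A = (0.01057974/0.01123720 − 1)×1000 = (0.941493 − 1)×1000 = -58.507 per mil
δ_B = (0.01108815/0.01123720 − 1)×1000 = (0.986736 − 1)×1000 = -13.264 per mil
f_A = (δ_mix − δ_B)/(δ_A − δ_B) = (-43.7 − (-13.264))/(-58.507 − (-13.264))
f_A = -30.436 / -45.243 = 0.6727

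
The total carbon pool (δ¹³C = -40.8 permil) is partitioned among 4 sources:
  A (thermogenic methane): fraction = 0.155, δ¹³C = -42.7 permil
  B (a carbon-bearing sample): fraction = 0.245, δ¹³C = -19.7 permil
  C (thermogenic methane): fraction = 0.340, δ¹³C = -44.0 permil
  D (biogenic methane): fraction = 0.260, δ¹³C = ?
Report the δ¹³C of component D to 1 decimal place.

-55.4 permil

Isotope mass balance: δ_bulk = Σ fᵢ·δᵢ.
-40.8 = 0.155×(-42.7) + 0.245×(-19.7) + 0.340×(-44.0) + 0.260×δ_D
0.260·δ_D = -40.8 − (-26.405) = -14.395
δ_D = -14.395 / 0.260 = -55.37 permil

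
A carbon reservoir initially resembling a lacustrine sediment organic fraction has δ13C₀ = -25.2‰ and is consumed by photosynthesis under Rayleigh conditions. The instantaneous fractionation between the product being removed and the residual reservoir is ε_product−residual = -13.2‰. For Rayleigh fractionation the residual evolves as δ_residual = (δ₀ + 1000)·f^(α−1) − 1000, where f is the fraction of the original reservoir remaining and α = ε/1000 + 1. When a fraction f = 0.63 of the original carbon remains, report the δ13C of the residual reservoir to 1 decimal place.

Rayleigh residual: δ_res = (δ₀ + 1000)·f^(α−1) − 1000
α = ε/1000 + 1 = 0.98680, so α − 1 = -0.01320
f^(α−1) = 0.63^(-0.01320) = 1.006118
δ_res = (-25.2 + 1000) × 1.006118 − 1000 = 980.763 − 1000 = -19.24‰

-19.2‰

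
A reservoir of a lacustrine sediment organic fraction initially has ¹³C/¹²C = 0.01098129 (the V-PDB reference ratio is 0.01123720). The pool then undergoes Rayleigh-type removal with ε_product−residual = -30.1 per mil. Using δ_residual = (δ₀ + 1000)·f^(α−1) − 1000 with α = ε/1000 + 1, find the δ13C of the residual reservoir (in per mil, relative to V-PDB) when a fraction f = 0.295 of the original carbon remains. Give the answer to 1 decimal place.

13.8 per mil

δ₀ = (0.01098129/0.01123720 − 1)×1000 = (0.977227 − 1)×1000 = -22.773 per mil
α − 1 = ε/1000 = -0.0301
f^(α−1) = 0.295^(-0.0301) = 1.037429
δ_res = (-22.773 + 1000) × 1.037429 − 1000 = 1013.803 − 1000 = 13.80 per mil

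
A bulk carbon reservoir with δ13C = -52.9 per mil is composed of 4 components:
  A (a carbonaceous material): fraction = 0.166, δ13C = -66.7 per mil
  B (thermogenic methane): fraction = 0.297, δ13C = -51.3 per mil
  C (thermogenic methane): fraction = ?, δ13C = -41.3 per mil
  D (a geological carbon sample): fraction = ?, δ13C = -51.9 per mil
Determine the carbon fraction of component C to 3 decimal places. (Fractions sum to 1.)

0.121

Let f_C and f_D be the unknown fractions; fractions sum to 1 so f_C + f_D = 0.537.
Mass balance: Σ fᵢ·δᵢ = δ_bulk ⇒ f_C·(-41.3) + f_D·(-51.9) = -52.9 − (-26.308) = -26.592
Substitute f_D = 0.537 − f_C:
f_C·(-41.3 − -51.9) = -26.592 − 0.537×(-51.9) = 1.279
f_C = 1.279 / 10.6 = 0.1206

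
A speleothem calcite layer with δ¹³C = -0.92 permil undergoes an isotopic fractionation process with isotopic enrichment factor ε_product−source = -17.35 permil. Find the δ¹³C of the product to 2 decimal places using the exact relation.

-18.25 permil

To first order, δ_product ≈ δ_source + ε = -18.27 permil.
Exactly, δ_product = (δ_source + 1000)·(ε/1000 + 1) − 1000.
δ_product = (-0.92 + 1000) × (-17.35/1000 + 1) − 1000
δ_product = -18.254 permil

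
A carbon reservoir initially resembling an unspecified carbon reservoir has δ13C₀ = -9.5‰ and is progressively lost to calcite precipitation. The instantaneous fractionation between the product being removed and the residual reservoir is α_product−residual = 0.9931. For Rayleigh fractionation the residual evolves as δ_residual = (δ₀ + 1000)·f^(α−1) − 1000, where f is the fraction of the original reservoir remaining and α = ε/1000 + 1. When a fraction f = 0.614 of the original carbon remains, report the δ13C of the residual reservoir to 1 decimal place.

-6.2‰

Rayleigh residual: δ_res = (δ₀ + 1000)·f^(α−1) − 1000
α − 1 = -0.00690
f^(α−1) = 0.614^(-0.00690) = 1.003371
δ_res = (-9.5 + 1000) × 1.003371 − 1000 = 993.839 − 1000 = -6.16‰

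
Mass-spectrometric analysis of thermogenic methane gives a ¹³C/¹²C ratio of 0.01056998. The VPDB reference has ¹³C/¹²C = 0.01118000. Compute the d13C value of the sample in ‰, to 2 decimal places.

-54.56‰

d13C = (R_sample / R_standard − 1) × 1000
R_sample / R_standard = 0.01056998 / 0.01118000 = 0.945436
d13C = (0.945436 − 1) × 1000 = -54.564‰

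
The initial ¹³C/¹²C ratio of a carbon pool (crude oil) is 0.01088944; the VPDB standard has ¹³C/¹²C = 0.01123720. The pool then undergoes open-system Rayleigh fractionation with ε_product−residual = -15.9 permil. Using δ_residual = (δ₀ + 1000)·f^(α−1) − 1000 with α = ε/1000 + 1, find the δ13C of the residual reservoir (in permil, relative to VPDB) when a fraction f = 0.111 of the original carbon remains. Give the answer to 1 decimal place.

δ₀ = (0.01088944/0.01123720 − 1)×1000 = (0.969053 − 1)×1000 = -30.947 permil
α − 1 = ε/1000 = -0.0159
f^(α−1) = 0.111^(-0.0159) = 1.035570
δ_res = (-30.947 + 1000) × 1.035570 − 1000 = 1003.522 − 1000 = 3.52 permil

3.5 permil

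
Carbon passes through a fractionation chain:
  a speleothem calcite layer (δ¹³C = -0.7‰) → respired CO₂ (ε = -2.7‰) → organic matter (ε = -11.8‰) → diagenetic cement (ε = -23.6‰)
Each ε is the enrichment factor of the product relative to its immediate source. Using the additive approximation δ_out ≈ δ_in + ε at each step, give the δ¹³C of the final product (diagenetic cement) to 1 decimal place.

-38.8‰

step 1: δ ≈ -0.7 + (-2.7) = -3.4‰
step 2: δ ≈ -3.4 + (-11.8) = -15.2‰
step 3: δ ≈ -15.2 + (-23.6) = -38.8‰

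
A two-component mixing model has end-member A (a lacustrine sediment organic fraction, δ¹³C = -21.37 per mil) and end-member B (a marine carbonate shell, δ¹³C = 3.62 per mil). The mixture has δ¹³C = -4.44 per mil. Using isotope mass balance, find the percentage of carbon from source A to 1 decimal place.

δ_mix = f_A·δ_A + (1 − f_A)·δ_B  ⇒  f_A = (δ_mix − δ_B)/(δ_A − δ_B)
f_A = (-4.44 − (3.62)) / (-21.37 − (3.62))
f_A = -8.06 / -24.99 = 0.3225

32.3%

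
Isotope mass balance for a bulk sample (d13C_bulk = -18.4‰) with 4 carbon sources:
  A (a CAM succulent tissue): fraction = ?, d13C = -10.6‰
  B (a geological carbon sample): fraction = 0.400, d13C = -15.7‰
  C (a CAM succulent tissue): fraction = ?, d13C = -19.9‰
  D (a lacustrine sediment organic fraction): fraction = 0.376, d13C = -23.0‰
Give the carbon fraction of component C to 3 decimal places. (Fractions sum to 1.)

Let f_C and f_A be the unknown fractions; fractions sum to 1 so f_C + f_A = 0.224.
Mass balance: Σ fᵢ·δᵢ = δ_bulk ⇒ f_C·(-19.9) + f_A·(-10.6) = -18.4 − (-14.928) = -3.472
Substitute f_A = 0.224 − f_C:
f_C·(-19.9 − -10.6) = -3.472 − 0.224×(-10.6) = -1.098
f_C = -1.098 / -9.3 = 0.1180

0.118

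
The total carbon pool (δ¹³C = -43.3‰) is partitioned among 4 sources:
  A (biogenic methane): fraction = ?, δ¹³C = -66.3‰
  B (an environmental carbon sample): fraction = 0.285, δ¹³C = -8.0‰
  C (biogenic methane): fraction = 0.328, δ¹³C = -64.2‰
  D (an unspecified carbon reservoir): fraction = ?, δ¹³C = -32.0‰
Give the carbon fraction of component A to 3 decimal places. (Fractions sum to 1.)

0.221

Let f_A and f_D be the unknown fractions; fractions sum to 1 so f_A + f_D = 0.387.
Mass balance: Σ fᵢ·δᵢ = δ_bulk ⇒ f_A·(-66.3) + f_D·(-32.0) = -43.3 − (-23.338) = -19.962
Substitute f_D = 0.387 − f_A:
f_A·(-66.3 − -32.0) = -19.962 − 0.387×(-32.0) = -7.578
f_A = -7.578 / -34.3 = 0.2209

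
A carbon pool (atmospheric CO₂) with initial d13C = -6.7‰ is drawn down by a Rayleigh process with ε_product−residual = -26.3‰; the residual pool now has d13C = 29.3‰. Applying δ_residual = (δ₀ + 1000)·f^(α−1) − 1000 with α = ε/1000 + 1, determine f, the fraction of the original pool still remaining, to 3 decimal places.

α − 1 = ε/1000 = -0.0263
(δ_res + 1000)/(δ₀ + 1000) = (29.3 + 1000)/(-6.7 + 1000) = 1029.3/993.3 = 1.036243
f = 1.036243^(1/-0.0263) = exp(ln(1.036243)/-0.0263) = exp(0.03560/-0.0263)
f = exp(-1.3537) = 0.2583

0.258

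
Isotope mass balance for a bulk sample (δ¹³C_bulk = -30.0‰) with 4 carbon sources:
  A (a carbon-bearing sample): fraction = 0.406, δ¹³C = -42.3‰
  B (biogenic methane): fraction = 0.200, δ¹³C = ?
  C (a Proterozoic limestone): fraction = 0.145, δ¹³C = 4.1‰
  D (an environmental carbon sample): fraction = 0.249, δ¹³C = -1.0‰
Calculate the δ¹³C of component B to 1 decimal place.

-65.9‰

Isotope mass balance: δ_bulk = Σ fᵢ·δᵢ.
-30.0 = 0.406×(-42.3) + 0.200×δ_B + 0.145×(4.1) + 0.249×(-1.0)
0.200·δ_B = -30.0 − (-16.828) = -13.172
δ_B = -13.172 / 0.200 = -65.86‰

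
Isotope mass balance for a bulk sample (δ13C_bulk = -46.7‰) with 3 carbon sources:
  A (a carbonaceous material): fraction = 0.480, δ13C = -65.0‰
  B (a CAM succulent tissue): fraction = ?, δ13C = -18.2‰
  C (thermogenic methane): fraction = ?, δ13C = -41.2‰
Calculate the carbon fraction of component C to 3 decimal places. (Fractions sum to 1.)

Let f_C and f_B be the unknown fractions; fractions sum to 1 so f_C + f_B = 0.520.
Mass balance: Σ fᵢ·δᵢ = δ_bulk ⇒ f_C·(-41.2) + f_B·(-18.2) = -46.7 − (-31.200) = -15.500
Substitute f_B = 0.520 − f_C:
f_C·(-41.2 − -18.2) = -15.500 − 0.520×(-18.2) = -6.036
f_C = -6.036 / -23.0 = 0.2624

0.262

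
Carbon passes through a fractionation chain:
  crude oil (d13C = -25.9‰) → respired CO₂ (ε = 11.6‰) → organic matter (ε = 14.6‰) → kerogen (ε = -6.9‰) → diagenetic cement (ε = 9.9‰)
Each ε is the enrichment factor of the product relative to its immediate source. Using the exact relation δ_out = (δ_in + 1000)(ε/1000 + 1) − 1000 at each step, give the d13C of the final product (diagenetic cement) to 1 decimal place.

step 1: δ = (-25.90 + 1000)·(11.6/1000 + 1) − 1000 = -14.60‰
step 2: δ = (-14.60 + 1000)·(14.6/1000 + 1) − 1000 = -0.21‰
step 3: δ = (-0.21 + 1000)·(-6.9/1000 + 1) − 1000 = -7.11‰
step 4: δ = (-7.11 + 1000)·(9.9/1000 + 1) − 1000 = 2.72‰

2.7‰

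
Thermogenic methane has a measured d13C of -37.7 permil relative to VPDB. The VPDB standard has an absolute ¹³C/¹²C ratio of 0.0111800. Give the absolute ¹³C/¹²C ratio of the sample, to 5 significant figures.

R_sample = R_standard × (d13C/1000 + 1)
R_sample = 0.0111800 × (-37.7/1000 + 1) = 0.0111800 × 0.962300
R_sample = 0.0107585

0.010759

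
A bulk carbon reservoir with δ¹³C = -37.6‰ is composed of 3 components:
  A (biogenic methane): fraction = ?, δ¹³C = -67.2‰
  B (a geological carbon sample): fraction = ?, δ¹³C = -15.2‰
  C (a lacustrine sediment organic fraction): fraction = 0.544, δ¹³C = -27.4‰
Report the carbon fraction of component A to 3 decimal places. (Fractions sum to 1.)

0.303

Let f_A and f_B be the unknown fractions; fractions sum to 1 so f_A + f_B = 0.456.
Mass balance: Σ fᵢ·δᵢ = δ_bulk ⇒ f_A·(-67.2) + f_B·(-15.2) = -37.6 − (-14.906) = -22.694
Substitute f_B = 0.456 − f_A:
f_A·(-67.2 − -15.2) = -22.694 − 0.456×(-15.2) = -15.763
f_A = -15.763 / -52.0 = 0.3031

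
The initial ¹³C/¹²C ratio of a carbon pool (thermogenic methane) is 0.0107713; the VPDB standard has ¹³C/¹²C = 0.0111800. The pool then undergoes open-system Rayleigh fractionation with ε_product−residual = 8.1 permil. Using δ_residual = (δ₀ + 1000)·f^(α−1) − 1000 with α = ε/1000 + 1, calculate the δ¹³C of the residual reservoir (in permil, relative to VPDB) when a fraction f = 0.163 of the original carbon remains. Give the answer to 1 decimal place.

-50.6 permil

δ₀ = (0.0107713/0.0111800 − 1)×1000 = (0.963444 − 1)×1000 = -36.556 permil
α − 1 = ε/1000 = 0.0081
f^(α−1) = 0.163^(0.0081) = 0.985414
δ_res = (-36.556 + 1000) × 0.985414 − 1000 = 949.391 − 1000 = -50.61 permil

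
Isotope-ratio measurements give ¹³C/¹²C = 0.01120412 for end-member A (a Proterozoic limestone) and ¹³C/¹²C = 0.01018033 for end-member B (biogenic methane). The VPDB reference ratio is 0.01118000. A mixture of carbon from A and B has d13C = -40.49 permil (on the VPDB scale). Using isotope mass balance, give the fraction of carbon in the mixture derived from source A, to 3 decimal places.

δ_A = (0.01120412/0.01118000 − 1)×1000 = (1.002157 − 1)×1000 = 2.157 permil
δ_B = (0.01018033/0.01118000 − 1)×1000 = (0.910584 − 1)×1000 = -89.416 permil
f_A = (δ_mix − δ_B)/(δ_A − δ_B) = (-40.49 − (-89.416))/(2.157 − (-89.416))
f_A = 48.926 / 91.573 = 0.5343

0.534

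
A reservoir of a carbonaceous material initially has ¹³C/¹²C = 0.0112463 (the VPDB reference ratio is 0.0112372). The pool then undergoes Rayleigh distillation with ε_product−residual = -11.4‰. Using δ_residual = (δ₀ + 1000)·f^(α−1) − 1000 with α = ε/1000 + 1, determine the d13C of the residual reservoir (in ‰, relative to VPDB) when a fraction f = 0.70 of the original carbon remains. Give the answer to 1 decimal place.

4.9‰

δ₀ = (0.0112463/0.0112372 − 1)×1000 = (1.000810 − 1)×1000 = 0.810‰
α − 1 = ε/1000 = -0.0114
f^(α−1) = 0.70^(-0.0114) = 1.004074
δ_res = (0.810 + 1000) × 1.004074 − 1000 = 1004.887 − 1000 = 4.89‰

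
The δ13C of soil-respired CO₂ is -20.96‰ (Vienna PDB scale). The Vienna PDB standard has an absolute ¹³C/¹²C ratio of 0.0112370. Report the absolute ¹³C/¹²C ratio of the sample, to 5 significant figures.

R_sample = R_standard × (δ13C/1000 + 1)
R_sample = 0.0112370 × (-20.96/1000 + 1) = 0.0112370 × 0.979040
R_sample = 0.0110015

0.011001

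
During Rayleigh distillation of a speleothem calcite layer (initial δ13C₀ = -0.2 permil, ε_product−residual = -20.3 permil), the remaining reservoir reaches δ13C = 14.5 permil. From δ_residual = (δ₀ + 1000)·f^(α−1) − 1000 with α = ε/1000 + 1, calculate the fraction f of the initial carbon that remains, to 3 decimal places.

0.487

α − 1 = ε/1000 = -0.0203
(δ_res + 1000)/(δ₀ + 1000) = (14.5 + 1000)/(-0.2 + 1000) = 1014.5/999.8 = 1.014703
f = 1.014703^(1/-0.0203) = exp(ln(1.014703)/-0.0203) = exp(0.01460/-0.0203)
f = exp(-0.7190) = 0.4872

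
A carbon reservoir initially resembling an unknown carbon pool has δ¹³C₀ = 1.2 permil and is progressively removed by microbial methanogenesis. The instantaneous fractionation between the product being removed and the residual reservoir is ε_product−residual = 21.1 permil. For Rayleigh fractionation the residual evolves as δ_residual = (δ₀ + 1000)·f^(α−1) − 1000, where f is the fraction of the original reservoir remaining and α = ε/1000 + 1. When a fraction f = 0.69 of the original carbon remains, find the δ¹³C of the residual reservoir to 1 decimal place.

-6.6 permil

Rayleigh residual: δ_res = (δ₀ + 1000)·f^(α−1) − 1000
α = ε/1000 + 1 = 1.02110, so α − 1 = 0.02110
f^(α−1) = 0.69^(0.02110) = 0.992201
δ_res = (1.2 + 1000) × 0.992201 − 1000 = 993.392 − 1000 = -6.61 permil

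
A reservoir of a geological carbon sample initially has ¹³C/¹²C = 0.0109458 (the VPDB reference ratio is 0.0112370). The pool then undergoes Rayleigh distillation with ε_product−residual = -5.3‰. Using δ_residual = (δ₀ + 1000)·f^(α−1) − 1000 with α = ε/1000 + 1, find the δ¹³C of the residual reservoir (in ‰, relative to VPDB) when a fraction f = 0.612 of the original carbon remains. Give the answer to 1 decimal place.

δ₀ = (0.0109458/0.0112370 − 1)×1000 = (0.974086 − 1)×1000 = -25.914‰
α − 1 = ε/1000 = -0.0053
f^(α−1) = 0.612^(-0.0053) = 1.002606
δ_res = (-25.914 + 1000) × 1.002606 − 1000 = 976.624 − 1000 = -23.38‰

-23.4‰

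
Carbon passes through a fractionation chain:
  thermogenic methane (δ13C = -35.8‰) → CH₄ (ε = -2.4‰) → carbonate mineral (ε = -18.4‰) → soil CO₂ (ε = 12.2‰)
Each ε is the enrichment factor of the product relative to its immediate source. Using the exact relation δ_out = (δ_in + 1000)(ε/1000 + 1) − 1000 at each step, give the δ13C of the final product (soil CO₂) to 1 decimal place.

-44.3‰

step 1: δ = (-35.80 + 1000)·(-2.4/1000 + 1) − 1000 = -38.11‰
step 2: δ = (-38.11 + 1000)·(-18.4/1000 + 1) − 1000 = -55.81‰
step 3: δ = (-55.81 + 1000)·(12.2/1000 + 1) − 1000 = -44.29‰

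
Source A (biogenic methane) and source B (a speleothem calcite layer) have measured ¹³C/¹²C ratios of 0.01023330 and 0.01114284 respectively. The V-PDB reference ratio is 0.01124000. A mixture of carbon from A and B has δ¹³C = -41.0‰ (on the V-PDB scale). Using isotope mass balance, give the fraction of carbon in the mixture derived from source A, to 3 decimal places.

0.400

δ_A = (0.01023330/0.01124000 − 1)×1000 = (0.910436 − 1)×1000 = -89.564‰
δ_B = (0.01114284/0.01124000 − 1)×1000 = (0.991356 − 1)×1000 = -8.644‰
f_A = (δ_mix − δ_B)/(δ_A − δ_B) = (-41.0 − (-8.644))/(-89.564 − (-8.644))
f_A = -32.356 / -80.920 = 0.3999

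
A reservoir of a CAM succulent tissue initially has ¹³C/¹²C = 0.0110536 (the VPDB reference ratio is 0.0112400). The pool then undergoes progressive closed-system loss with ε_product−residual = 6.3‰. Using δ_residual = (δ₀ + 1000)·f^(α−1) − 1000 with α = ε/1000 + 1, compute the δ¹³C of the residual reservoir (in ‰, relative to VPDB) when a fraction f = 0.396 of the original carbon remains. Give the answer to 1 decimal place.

-22.3‰

δ₀ = (0.0110536/0.0112400 − 1)×1000 = (0.983416 − 1)×1000 = -16.584‰
α − 1 = ε/1000 = 0.0063
f^(α−1) = 0.396^(0.0063) = 0.994181
δ_res = (-16.584 + 1000) × 0.994181 − 1000 = 977.694 − 1000 = -22.31‰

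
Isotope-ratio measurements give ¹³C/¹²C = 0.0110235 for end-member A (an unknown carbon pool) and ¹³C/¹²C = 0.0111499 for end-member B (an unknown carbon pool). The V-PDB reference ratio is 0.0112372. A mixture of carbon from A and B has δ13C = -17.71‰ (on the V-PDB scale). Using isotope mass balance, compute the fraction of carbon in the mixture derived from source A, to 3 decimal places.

0.884

δ_A = (0.0110235/0.0112372 − 1)×1000 = (0.980983 − 1)×1000 = -19.017‰
δ_B = (0.0111499/0.0112372 − 1)×1000 = (0.992231 − 1)×1000 = -7.769‰
f_A = (δ_mix − δ_B)/(δ_A − δ_B) = (-17.71 − (-7.769))/(-19.017 − (-7.769))
f_A = -9.941 / -11.248 = 0.8838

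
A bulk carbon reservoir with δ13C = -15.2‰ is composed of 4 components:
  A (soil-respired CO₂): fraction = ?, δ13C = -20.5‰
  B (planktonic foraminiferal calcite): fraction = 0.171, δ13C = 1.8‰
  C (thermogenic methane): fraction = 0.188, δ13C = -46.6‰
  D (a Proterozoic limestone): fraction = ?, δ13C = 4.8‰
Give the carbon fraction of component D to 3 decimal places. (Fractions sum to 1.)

Let f_D and f_A be the unknown fractions; fractions sum to 1 so f_D + f_A = 0.641.
Mass balance: Σ fᵢ·δᵢ = δ_bulk ⇒ f_D·(4.8) + f_A·(-20.5) = -15.2 − (-8.453) = -6.747
Substitute f_A = 0.641 − f_D:
f_D·(4.8 − -20.5) = -6.747 − 0.641×(-20.5) = 6.393
f_D = 6.393 / 25.3 = 0.2527

0.253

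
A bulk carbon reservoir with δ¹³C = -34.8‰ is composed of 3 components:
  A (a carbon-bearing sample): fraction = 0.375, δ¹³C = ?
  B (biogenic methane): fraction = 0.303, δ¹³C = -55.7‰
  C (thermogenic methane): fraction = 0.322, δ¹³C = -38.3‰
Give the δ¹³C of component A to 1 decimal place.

Isotope mass balance: δ_bulk = Σ fᵢ·δᵢ.
-34.8 = 0.375×δ_A + 0.303×(-55.7) + 0.322×(-38.3)
0.375·δ_A = -34.8 − (-29.210) = -5.590
δ_A = -5.590 / 0.375 = -14.91‰

-14.9‰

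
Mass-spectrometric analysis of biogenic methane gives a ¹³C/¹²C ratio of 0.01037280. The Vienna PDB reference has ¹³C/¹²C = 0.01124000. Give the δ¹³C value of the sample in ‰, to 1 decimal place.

δ¹³C = (R_sample / R_standard − 1) × 1000
R_sample / R_standard = 0.01037280 / 0.01124000 = 0.922847
δ¹³C = (0.922847 − 1) × 1000 = -77.15‰

-77.2‰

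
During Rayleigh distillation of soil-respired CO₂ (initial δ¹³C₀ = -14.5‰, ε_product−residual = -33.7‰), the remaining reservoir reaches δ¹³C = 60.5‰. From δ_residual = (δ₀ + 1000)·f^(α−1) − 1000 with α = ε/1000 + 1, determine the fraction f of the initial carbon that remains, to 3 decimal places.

α − 1 = ε/1000 = -0.0337
(δ_res + 1000)/(δ₀ + 1000) = (60.5 + 1000)/(-14.5 + 1000) = 1060.5/985.5 = 1.076104
f = 1.076104^(1/-0.0337) = exp(ln(1.076104)/-0.0337) = exp(0.07335/-0.0337)
f = exp(-2.1765) = 0.1134

0.113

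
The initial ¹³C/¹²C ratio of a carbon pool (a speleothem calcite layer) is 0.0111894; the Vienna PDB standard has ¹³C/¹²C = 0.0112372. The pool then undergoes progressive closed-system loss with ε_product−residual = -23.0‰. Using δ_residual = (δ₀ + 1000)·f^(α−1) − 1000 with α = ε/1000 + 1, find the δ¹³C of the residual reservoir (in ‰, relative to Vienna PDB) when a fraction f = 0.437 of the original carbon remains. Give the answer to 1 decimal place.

14.9‰

δ₀ = (0.0111894/0.0112372 − 1)×1000 = (0.995746 − 1)×1000 = -4.254‰
α − 1 = ε/1000 = -0.0230
f^(α−1) = 0.437^(-0.0230) = 1.019222
δ_res = (-4.254 + 1000) × 1.019222 − 1000 = 1014.887 − 1000 = 14.89‰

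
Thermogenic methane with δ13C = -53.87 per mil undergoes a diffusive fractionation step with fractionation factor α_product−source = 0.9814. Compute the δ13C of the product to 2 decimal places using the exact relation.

δ_product = (δ_source + 1000)·α − 1000
δ_product = (-53.87 + 1000) × 0.9814 − 1000
δ_product = 928.532 − 1000 = -71.468 per mil

-71.47 per mil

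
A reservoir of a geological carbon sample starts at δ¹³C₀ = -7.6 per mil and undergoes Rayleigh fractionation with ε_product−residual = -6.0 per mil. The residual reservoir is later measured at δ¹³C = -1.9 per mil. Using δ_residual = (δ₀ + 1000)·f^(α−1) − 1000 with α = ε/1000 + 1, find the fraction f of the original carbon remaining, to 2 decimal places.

0.38

α − 1 = ε/1000 = -0.0060
(δ_res + 1000)/(δ₀ + 1000) = (-1.9 + 1000)/(-7.6 + 1000) = 998.1/992.4 = 1.005744
f = 1.005744^(1/-0.0060) = exp(ln(1.005744)/-0.0060) = exp(0.00573/-0.0060)
f = exp(-0.9545) = 0.3850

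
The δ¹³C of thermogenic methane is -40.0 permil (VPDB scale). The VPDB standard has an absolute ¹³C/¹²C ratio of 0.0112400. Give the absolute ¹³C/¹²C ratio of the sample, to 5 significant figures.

0.010790

R_sample = R_standard × (δ¹³C/1000 + 1)
R_sample = 0.0112400 × (-40.0/1000 + 1) = 0.0112400 × 0.960000
R_sample = 0.0107904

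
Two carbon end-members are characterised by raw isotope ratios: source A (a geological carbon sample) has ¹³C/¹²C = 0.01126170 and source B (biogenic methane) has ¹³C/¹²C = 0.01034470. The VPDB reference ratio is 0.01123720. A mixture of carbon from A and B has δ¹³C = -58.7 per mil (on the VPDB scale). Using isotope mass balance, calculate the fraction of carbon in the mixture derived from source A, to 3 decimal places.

δ_A = (0.01126170/0.01123720 − 1)×1000 = (1.002180 − 1)×1000 = 2.180 per mil
δ_B = (0.01034470/0.01123720 − 1)×1000 = (0.920576 − 1)×1000 = -79.424 per mil
f_A = (δ_mix − δ_B)/(δ_A − δ_B) = (-58.7 − (-79.424))/(2.180 − (-79.424))
f_A = 20.724 / 81.604 = 0.2540

0.254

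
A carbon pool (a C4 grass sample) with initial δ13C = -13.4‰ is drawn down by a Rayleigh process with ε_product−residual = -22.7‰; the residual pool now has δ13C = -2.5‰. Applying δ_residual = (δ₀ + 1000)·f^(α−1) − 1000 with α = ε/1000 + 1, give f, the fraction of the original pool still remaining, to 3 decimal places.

α − 1 = ε/1000 = -0.0227
(δ_res + 1000)/(δ₀ + 1000) = (-2.5 + 1000)/(-13.4 + 1000) = 997.5/986.6 = 1.011048
f = 1.011048^(1/-0.0227) = exp(ln(1.011048)/-0.0227) = exp(0.01099/-0.0227)
f = exp(-0.4840) = 0.6163

0.616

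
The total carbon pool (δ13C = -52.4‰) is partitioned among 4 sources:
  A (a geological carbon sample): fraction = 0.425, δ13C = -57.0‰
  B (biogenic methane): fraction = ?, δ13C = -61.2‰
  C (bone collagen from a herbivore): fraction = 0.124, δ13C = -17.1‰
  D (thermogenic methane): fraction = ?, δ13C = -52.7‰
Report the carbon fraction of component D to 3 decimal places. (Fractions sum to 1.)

0.182

Let f_D and f_B be the unknown fractions; fractions sum to 1 so f_D + f_B = 0.451.
Mass balance: Σ fᵢ·δᵢ = δ_bulk ⇒ f_D·(-52.7) + f_B·(-61.2) = -52.4 − (-26.345) = -26.055
Substitute f_B = 0.451 − f_D:
f_D·(-52.7 − -61.2) = -26.055 − 0.451×(-61.2) = 1.547
f_D = 1.547 / 8.5 = 0.1820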